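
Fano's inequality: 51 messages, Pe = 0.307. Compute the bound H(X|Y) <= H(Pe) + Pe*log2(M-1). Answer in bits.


H(Pe) = -Pe*log2(Pe) - (1-Pe)*log2(1-Pe) = -0.307*log2(0.307) - 0.693*log2(0.693) = 0.523033 + 0.366647 = 0.8897. Pe*log2(M-1) = 0.307*log2(50) = 1.732664. Bound = H(Pe) + Pe*log2(M-1) = 0.523033 + 0.366647 + 1.732664 = 2.6223

2.6223 bits


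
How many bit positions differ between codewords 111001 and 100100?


Count differing positions: . ^ ^ ^ . ^ = 4 differences

4


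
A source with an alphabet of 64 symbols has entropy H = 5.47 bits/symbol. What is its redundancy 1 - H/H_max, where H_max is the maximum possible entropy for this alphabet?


H_max = log2(K) = log2(64) = 6.0 bits/symbol. Redundancy = 1 - H/H_max = 1 - 5.47/6.0 = 1 - 0.9117 = 0.0883

0.0883


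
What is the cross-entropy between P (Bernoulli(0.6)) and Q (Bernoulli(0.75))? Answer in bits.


H(P,Q) = -p*log2(q) - (1-p)*log2(1-q). -0.6*log2(0.75) = 0.249022; -0.4*log2(0.25) = 0.800000. H(P,Q) = 0.249022 + 0.800000 = 1.049

1.049 bits


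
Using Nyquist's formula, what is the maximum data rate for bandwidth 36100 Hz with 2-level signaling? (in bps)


Rate = 2 * B * log2(M) = 2 * 36100 * 1.0 = 72200.0

72200.0 bps


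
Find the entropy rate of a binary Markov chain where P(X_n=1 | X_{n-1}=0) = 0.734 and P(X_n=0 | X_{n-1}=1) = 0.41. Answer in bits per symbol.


Stationary distribution: pi_0 = p10/(p01+p10) = 0.3584, pi_1 = 0.6416. Entropy rate H' = pi_0*H(p01) + pi_1*H(p10) = 0.3584*0.8357 + 0.6416*0.9765 = 0.926

0.926 bits/symbol


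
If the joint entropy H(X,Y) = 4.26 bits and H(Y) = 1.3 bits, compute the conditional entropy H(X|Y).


H(X|Y) = H(X,Y) - H(Y) = 4.26 - 1.3 = 2.96

2.96 bits


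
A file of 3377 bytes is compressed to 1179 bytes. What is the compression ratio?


Ratio = original / compressed = 3377 / 1179 = 2.8643

2.8643


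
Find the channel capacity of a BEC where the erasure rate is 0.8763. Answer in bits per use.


C = 1 - epsilon = 1 - 0.8763 = 0.1237

0.1237 bits


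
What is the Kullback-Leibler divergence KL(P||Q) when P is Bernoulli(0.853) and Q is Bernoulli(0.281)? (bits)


KL = p*log2(p/q) + (1-p)*log2((1-p)/(1-q)) = 0.853*log2(0.853/0.281) + 0.147*log2(0.147/0.719) = 1.0298

1.0298 bits


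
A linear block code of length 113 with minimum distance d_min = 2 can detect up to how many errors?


Detection capability = d_min - 1 = 2 - 1 = 1

1 errors


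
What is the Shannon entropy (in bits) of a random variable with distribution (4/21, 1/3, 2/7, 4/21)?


H = -sum(p_i * log2(p_i)). Terms: -(4/21)*log2(4/21) = 0.455680; -(1/3)*log2(1/3) = 0.528321; -(2/7)*log2(2/7) = 0.516387; -(4/21)*log2(4/21) = 0.455680. H = 0.455680 + 0.528321 + 0.516387 + 0.455680 = 1.9561

1.9561 bits


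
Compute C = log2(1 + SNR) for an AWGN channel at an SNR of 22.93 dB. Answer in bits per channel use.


SNR_linear = 10^(22.93/10) = 196.336; C = log2(1 + SNR_linear) = log2(1 + 196.336) = 7.6245

7.6245 bits/channel use


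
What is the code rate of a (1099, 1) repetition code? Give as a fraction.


Rate = k/n = 1/1099

1/1099


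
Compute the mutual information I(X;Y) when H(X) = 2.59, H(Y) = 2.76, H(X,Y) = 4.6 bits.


I(X;Y) = H(X) + H(Y) - H(X,Y) = 2.59 + 2.76 - 4.6 = 0.75

0.75 bits


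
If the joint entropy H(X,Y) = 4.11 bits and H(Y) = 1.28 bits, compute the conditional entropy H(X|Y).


H(X|Y) = H(X,Y) - H(Y) = 4.11 - 1.28 = 2.83

2.83 bits


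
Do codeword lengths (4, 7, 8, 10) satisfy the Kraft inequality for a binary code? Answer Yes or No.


Kraft sum = sum(2^(-l_i)) = 0.0752, need <= 1. Result: satisfied (a binary prefix-free code with these lengths exists)

Yes


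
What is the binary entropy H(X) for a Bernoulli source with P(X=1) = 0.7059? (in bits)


H = -p*log2(p) - (1-p)*log2(1-p). -0.7059*log2(0.7059) = 0.354690; -0.2941*log2(0.2941) = 0.519269. H = 0.354690 + 0.519269 = 0.874

0.874 bits


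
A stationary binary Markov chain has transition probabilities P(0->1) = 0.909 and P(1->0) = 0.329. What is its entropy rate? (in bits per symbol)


Stationary distribution: pi_0 = p10/(p01+p10) = 0.2658, pi_1 = 0.7342. Entropy rate H' = pi_0*H(p01) + pi_1*H(p10) = 0.2658*0.4398 + 0.7342*0.9139 = 0.7879

0.7879 bits/symbol


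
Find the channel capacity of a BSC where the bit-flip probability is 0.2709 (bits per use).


H(p) = -p*log2(p) - (1-p)*log2(1-p) = -0.2709*log2(0.2709) - 0.7291*log2(0.7291) = 0.510421 + 0.332332 = 0.8428. C = 1 - H(p) = 1 - 0.8428 = 0.1572

0.1572 bits


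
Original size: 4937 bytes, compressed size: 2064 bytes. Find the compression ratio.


Ratio = original / compressed = 4937 / 2064 = 2.392

2.392


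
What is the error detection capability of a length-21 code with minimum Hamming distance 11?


Detection capability = d_min - 1 = 11 - 1 = 10

10 errors


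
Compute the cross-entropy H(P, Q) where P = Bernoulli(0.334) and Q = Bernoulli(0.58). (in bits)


H(P,Q) = -p*log2(q) - (1-p)*log2(1-q). -0.334*log2(0.58) = 0.262482; -0.666*log2(0.42) = 0.833525. H(P,Q) = 0.262482 + 0.833525 = 1.096

1.096 bits


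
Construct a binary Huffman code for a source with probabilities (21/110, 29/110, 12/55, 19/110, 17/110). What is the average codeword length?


Huffman construction (repeatedly merge the two least-probable nodes; each merge adds 1 bit to every symbol beneath it): 17/110 + 19/110 = 18/55; 21/110 + 12/55 = 9/22; 29/110 + 18/55 = 13/22; 9/22 + 13/22 = 1. Resulting codeword lengths (in the order the probabilities were given): (2, 2, 2, 3, 3). L_avg = sum(p_i * l_i) = 21/110*2 + 29/110*2 + 12/55*2 + 19/110*3 + 17/110*3 = 128/55 = 2.3273

2.3273 bits


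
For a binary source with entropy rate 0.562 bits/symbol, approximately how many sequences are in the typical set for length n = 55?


log2|A_typical| = nH = 55 * 0.562 = 30.91, so |A_typical| ~ 2^30.91 = 2.018e+09

2.018e+09


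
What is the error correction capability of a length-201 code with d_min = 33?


Correction capability = floor((d-1)/2) = floor((33-1)/2) = 16

16 errors


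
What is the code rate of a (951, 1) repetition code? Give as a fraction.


Rate = k/n = 1/951

1/951


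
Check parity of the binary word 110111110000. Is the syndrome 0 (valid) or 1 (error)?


Syndrome = XOR of all bits = 1 XOR 1 XOR 0 XOR 1 XOR 1 XOR 1 XOR 1 XOR 1 XOR 0 XOR 0 XOR 0 XOR 0 = 1

1


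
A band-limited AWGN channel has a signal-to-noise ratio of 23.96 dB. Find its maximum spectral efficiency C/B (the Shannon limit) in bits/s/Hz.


SNR_linear = 10^(23.96/10) = 248.8857; C/B = log2(1 + SNR_linear) = log2(1 + 248.8857) = 7.9651

7.9651 bits/s/Hz


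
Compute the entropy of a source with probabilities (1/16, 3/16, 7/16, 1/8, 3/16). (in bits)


H = -sum(p_i * log2(p_i)). Terms: -(1/16)*log2(1/16) = 0.250000; -(3/16)*log2(3/16) = 0.452820; -(7/16)*log2(7/16) = 0.521782; -(1/8)*log2(1/8) = 0.375000; -(3/16)*log2(3/16) = 0.452820. H = 0.250000 + 0.452820 + 0.521782 + 0.375000 + 0.452820 = 2.0524

2.0524 bits


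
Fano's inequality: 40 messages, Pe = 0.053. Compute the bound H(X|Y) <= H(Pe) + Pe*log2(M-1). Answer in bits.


H(Pe) = -Pe*log2(Pe) - (1-Pe)*log2(1-Pe) = -0.053*log2(0.053) - 0.947*log2(0.947) = 0.224607 + 0.074400 = 0.299. Pe*log2(M-1) = 0.053*log2(39) = 0.280126. Bound = H(Pe) + Pe*log2(M-1) = 0.224607 + 0.074400 + 0.280126 = 0.5791

0.5791 bits


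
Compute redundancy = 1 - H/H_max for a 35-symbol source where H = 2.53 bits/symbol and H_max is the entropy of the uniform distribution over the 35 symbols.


H_max = log2(K) = log2(35) = 5.1293 bits/symbol. Redundancy = 1 - H/H_max = 1 - 2.53/5.1293 = 1 - 0.4932 = 0.5068

0.5068


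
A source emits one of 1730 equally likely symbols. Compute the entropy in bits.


H = log2(n) = log2(1730) = 10.7566

10.7566 bits


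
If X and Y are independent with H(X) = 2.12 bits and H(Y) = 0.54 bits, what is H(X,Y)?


For independent variables, H(X,Y) = H(X) + H(Y) = 2.12 + 0.54 = 2.66

2.66 bits


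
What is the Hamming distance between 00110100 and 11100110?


Count differing positions: ^ ^ . ^ . . ^ . = 4 differences

4


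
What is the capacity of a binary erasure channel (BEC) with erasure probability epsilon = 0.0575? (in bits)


C = 1 - epsilon = 1 - 0.0575 = 0.9425

0.9425 bits


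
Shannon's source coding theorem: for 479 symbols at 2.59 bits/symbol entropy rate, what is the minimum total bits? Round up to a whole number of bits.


Minimum bits >= n * H = 479 * 2.59 = 1240.61, rounded up to a whole number of bits = 1241

1241 bits


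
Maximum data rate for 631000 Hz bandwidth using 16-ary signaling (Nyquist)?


Rate = 2 * B * log2(M) = 2 * 631000 * 4.0 = 5048000.0

5048000.0 bps


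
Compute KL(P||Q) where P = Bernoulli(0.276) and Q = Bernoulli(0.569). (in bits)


KL = p*log2(p/q) + (1-p)*log2((1-p)/(1-q)) = 0.276*log2(0.276/0.569) + 0.724*log2(0.724/0.431) = 0.2537

0.2537 bits


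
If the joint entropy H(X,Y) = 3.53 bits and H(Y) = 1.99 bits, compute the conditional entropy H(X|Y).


H(X|Y) = H(X,Y) - H(Y) = 3.53 - 1.99 = 1.54

1.54 bits


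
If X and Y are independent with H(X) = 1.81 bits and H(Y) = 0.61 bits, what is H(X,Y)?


For independent variables, H(X,Y) = H(X) + H(Y) = 1.81 + 0.61 = 2.42

2.42 bits


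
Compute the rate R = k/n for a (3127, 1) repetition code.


Rate = k/n = 1/3127

1/3127


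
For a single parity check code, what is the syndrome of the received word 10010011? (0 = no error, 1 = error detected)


Syndrome = XOR of all bits = 1 XOR 0 XOR 0 XOR 1 XOR 0 XOR 0 XOR 1 XOR 1 = 0

0


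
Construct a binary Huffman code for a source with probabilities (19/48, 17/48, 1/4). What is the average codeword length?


Huffman construction (repeatedly merge the two least-probable nodes; each merge adds 1 bit to every symbol beneath it): 1/4 + 17/48 = 29/48; 19/48 + 29/48 = 1. Resulting codeword lengths (in the order the probabilities were given): (1, 2, 2). L_avg = sum(p_i * l_i) = 19/48*1 + 17/48*2 + 1/4*2 = 77/48 = 1.6042

1.6042 bits


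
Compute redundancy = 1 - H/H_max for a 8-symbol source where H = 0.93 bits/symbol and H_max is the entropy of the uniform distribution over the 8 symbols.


H_max = log2(K) = log2(8) = 3.0 bits/symbol. Redundancy = 1 - H/H_max = 1 - 0.93/3.0 = 1 - 0.31 = 0.69

0.69


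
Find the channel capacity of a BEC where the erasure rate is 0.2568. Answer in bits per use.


C = 1 - epsilon = 1 - 0.2568 = 0.7432

0.7432 bits


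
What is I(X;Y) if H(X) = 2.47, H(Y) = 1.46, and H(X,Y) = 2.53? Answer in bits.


I(X;Y) = H(X) + H(Y) - H(X,Y) = 2.47 + 1.46 - 2.53 = 1.4

1.4 bits


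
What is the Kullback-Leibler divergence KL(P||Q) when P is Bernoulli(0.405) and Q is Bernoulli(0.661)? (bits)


KL = p*log2(p/q) + (1-p)*log2((1-p)/(1-q)) = 0.405*log2(0.405/0.661) + 0.595*log2(0.595/0.339) = 0.1967

0.1967 bits


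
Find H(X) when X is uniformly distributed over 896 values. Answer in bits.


H = log2(n) = log2(896) = 9.8074

9.8074 bits


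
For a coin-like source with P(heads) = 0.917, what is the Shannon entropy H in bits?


H = -p*log2(p) - (1-p)*log2(1-p). -0.917*log2(0.917) = 0.114631; -0.083*log2(0.083) = 0.298032. H = 0.114631 + 0.298032 = 0.4127

0.4127 bits


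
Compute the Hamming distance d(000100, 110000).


Count differing positions: ^ ^ . ^ . . = 3 differences

3


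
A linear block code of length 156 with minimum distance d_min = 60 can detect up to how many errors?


Detection capability = d_min - 1 = 60 - 1 = 59

59 errors


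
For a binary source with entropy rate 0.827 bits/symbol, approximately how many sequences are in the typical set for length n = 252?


log2|A_typical| = nH = 252 * 0.827 = 208.404, so |A_typical| ~ 2^208.404 = 5.443e+62

5.443e+62


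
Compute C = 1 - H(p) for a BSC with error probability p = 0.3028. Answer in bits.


H(p) = -p*log2(p) - (1-p)*log2(1-p) = -0.3028*log2(0.3028) - 0.6972*log2(0.6972) = 0.521895 + 0.362792 = 0.8847. C = 1 - H(p) = 1 - 0.8847 = 0.1153

0.1153 bits


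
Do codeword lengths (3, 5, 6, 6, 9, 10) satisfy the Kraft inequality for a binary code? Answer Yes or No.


Kraft sum = sum(2^(-l_i)) = 0.1904, need <= 1. Result: satisfied (a binary prefix-free code with these lengths exists)

Yes


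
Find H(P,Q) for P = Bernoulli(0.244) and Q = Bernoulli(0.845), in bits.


H(P,Q) = -p*log2(q) - (1-p)*log2(1-q). -0.244*log2(0.845) = 0.059286; -0.756*log2(0.155) = 2.033383. H(P,Q) = 0.059286 + 2.033383 = 2.0927

2.0927 bits


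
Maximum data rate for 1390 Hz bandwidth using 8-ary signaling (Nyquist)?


Rate = 2 * B * log2(M) = 2 * 1390 * 3.0 = 8340.0

8340.0 bps


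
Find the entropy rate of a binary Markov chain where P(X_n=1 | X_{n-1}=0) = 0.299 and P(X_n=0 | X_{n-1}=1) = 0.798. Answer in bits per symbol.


Stationary distribution: pi_0 = p10/(p01+p10) = 0.7274, pi_1 = 0.2726. Entropy rate H' = pi_0*H(p01) + pi_1*H(p10) = 0.7274*0.8801 + 0.2726*0.7259 = 0.838

0.838 bits/symbol


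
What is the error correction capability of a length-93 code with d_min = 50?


Correction capability = floor((d-1)/2) = floor((50-1)/2) = 24

24 errors


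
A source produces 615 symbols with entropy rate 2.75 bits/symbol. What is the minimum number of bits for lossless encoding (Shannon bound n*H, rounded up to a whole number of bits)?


Minimum bits >= n * H = 615 * 2.75 = 1691.25, rounded up to a whole number of bits = 1692

1692 bits


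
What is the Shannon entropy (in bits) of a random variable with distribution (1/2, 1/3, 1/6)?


H = -sum(p_i * log2(p_i)). Terms: -(1/2)*log2(1/2) = 0.500000; -(1/3)*log2(1/3) = 0.528321; -(1/6)*log2(1/6) = 0.430827. H = 0.500000 + 0.528321 + 0.430827 = 1.4591

1.4591 bits


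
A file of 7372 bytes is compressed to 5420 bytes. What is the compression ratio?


Ratio = original / compressed = 7372 / 5420 = 1.3601

1.3601


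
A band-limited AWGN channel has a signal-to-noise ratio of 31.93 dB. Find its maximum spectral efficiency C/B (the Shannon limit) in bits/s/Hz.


SNR_linear = 10^(31.93/10) = 1559.5525; C/B = log2(1 + SNR_linear) = log2(1 + 1559.5525) = 10.6078

10.6078 bits/s/Hz


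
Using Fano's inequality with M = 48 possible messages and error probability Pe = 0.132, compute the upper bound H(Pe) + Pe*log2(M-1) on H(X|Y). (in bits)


H(Pe) = -Pe*log2(Pe) - (1-Pe)*log2(1-Pe) = -0.132*log2(0.132) - 0.868*log2(0.868) = 0.385624 + 0.177274 = 0.5629. Pe*log2(M-1) = 0.132*log2(47) = 0.733206. Bound = H(Pe) + Pe*log2(M-1) = 0.385624 + 0.177274 + 0.733206 = 1.2961

1.2961 bits


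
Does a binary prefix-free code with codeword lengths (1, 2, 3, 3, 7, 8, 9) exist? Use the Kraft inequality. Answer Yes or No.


Kraft sum = sum(2^(-l_i)) = 1.0137, need <= 1. Result: violated (a binary prefix-free code with these lengths cannot exist)

No


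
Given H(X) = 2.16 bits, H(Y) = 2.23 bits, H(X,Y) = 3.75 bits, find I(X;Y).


I(X;Y) = H(X) + H(Y) - H(X,Y) = 2.16 + 2.23 - 3.75 = 0.64

0.64 bits


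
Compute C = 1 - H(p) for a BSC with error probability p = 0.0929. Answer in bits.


H(p) = -p*log2(p) - (1-p)*log2(1-p) = -0.0929*log2(0.0929) - 0.9071*log2(0.9071) = 0.318478 + 0.127599 = 0.4461. C = 1 - H(p) = 1 - 0.4461 = 0.5539

0.5539 bits


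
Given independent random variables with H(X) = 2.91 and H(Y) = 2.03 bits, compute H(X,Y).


For independent variables, H(X,Y) = H(X) + H(Y) = 2.91 + 2.03 = 4.94

4.94 bits


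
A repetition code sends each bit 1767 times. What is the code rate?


Rate = k/n = 1/1767

1/1767


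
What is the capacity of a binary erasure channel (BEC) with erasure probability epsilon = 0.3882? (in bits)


C = 1 - epsilon = 1 - 0.3882 = 0.6118

0.6118 bits


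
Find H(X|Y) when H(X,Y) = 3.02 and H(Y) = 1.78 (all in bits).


H(X|Y) = H(X,Y) - H(Y) = 3.02 - 1.78 = 1.24

1.24 bits


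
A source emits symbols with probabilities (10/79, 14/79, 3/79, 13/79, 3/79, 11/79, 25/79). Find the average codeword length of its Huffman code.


Huffman construction (repeatedly merge the two least-probable nodes; each merge adds 1 bit to every symbol beneath it): 3/79 + 3/79 = 6/79; 6/79 + 10/79 = 16/79; 11/79 + 13/79 = 24/79; 14/79 + 16/79 = 30/79; 24/79 + 25/79 = 49/79; 30/79 + 49/79 = 1. Resulting codeword lengths (in the order the probabilities were given): (3, 2, 4, 3, 4, 3, 2). L_avg = sum(p_i * l_i) = 10/79*3 + 14/79*2 + 3/79*4 + 13/79*3 + 3/79*4 + 11/79*3 + 25/79*2 = 204/79 = 2.5823

2.5823 bits


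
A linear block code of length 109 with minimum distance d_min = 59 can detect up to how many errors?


Detection capability = d_min - 1 = 59 - 1 = 58

58 errors


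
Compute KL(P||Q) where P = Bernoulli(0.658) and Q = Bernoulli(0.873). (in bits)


KL = p*log2(p/q) + (1-p)*log2((1-p)/(1-q)) = 0.658*log2(0.658/0.873) + 0.342*log2(0.342/0.127) = 0.2204

0.2204 bits


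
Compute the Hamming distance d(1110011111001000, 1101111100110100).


Count differing positions: . . ^ ^ ^ . . . ^ ^ ^ ^ ^ ^ . . = 9 differences

9


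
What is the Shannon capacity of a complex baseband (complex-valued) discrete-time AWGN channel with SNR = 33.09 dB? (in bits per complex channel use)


SNR_linear = 10^(33.09/10) = 2037.0421; C = log2(1 + SNR_linear) = log2(1 + 2037.0421) = 10.993

10.993 bits/channel use


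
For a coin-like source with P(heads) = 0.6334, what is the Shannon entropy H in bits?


H = -p*log2(p) - (1-p)*log2(1-p). -0.6334*log2(0.6334) = 0.417291; -0.3666*log2(0.3666) = 0.530735. H = 0.417291 + 0.530735 = 0.948

0.948 bits


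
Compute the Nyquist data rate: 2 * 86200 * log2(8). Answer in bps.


Rate = 2 * B * log2(M) = 2 * 86200 * 3.0 = 517200.0

517200.0 bps


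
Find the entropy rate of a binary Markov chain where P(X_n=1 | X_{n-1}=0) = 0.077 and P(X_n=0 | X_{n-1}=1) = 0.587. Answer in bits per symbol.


Stationary distribution: pi_0 = p10/(p01+p10) = 0.884, pi_1 = 0.116. Entropy rate H' = pi_0*H(p01) + pi_1*H(p10) = 0.884*0.3915 + 0.116*0.978 = 0.4595

0.4595 bits/symbol


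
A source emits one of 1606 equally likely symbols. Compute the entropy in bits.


H = log2(n) = log2(1606) = 10.6493

10.6493 bits


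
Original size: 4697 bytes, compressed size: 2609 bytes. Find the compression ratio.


Ratio = original / compressed = 4697 / 2609 = 1.8003

1.8003


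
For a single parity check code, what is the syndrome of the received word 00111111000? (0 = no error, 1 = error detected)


Syndrome = XOR of all bits = 0 XOR 0 XOR 1 XOR 1 XOR 1 XOR 1 XOR 1 XOR 1 XOR 0 XOR 0 XOR 0 = 0

0


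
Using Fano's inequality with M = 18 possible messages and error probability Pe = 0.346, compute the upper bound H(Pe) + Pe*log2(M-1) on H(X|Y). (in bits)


H(Pe) = -Pe*log2(Pe) - (1-Pe)*log2(1-Pe) = -0.346*log2(0.346) - 0.654*log2(0.654) = 0.529780 + 0.400665 = 0.9304. Pe*log2(M-1) = 0.346*log2(17) = 1.414262. Bound = H(Pe) + Pe*log2(M-1) = 0.529780 + 0.400665 + 1.414262 = 2.3447

2.3447 bits


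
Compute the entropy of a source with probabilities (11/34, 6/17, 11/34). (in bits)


H = -sum(p_i * log2(p_i)). Terms: -(11/34)*log2(11/34) = 0.526716; -(6/17)*log2(6/17) = 0.530294; -(11/34)*log2(11/34) = 0.526716. H = 0.526716 + 0.530294 + 0.526716 = 1.5837

1.5837 bits


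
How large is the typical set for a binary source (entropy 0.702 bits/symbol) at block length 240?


log2|A_typical| = nH = 240 * 0.702 = 168.48, so |A_typical| ~ 2^168.48 = 5.218e+50

5.218e+50


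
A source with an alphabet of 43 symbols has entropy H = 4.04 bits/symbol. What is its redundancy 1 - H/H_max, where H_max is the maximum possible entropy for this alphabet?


H_max = log2(K) = log2(43) = 5.4263 bits/symbol. Redundancy = 1 - H/H_max = 1 - 4.04/5.4263 = 1 - 0.7445 = 0.2555

0.2555


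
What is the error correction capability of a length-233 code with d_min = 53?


Correction capability = floor((d-1)/2) = floor((53-1)/2) = 26

26 errors


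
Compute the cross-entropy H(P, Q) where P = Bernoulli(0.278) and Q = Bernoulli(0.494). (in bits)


H(P,Q) = -p*log2(q) - (1-p)*log2(1-q). -0.278*log2(0.494) = 0.282842; -0.722*log2(0.506) = 0.709575. H(P,Q) = 0.282842 + 0.709575 = 0.9924

0.9924 bits


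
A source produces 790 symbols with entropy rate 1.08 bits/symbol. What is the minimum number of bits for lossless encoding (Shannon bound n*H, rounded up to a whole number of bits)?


Minimum bits >= n * H = 790 * 1.08 = 853.2, rounded up to a whole number of bits = 854

854 bits


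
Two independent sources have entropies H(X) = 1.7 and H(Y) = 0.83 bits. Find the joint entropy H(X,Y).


For independent variables, H(X,Y) = H(X) + H(Y) = 1.7 + 0.83 = 2.53

2.53 bits


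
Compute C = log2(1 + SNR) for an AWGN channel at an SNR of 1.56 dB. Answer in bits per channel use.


SNR_linear = 10^(1.56/10) = 1.4322; C = log2(1 + SNR_linear) = log2(1 + 1.4322) = 1.2823

1.2823 bits/channel use


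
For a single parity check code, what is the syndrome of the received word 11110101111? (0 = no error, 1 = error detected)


Syndrome = XOR of all bits = 1 XOR 1 XOR 1 XOR 1 XOR 0 XOR 1 XOR 0 XOR 1 XOR 1 XOR 1 XOR 1 = 1

1


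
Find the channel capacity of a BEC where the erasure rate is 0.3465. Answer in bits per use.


C = 1 - epsilon = 1 - 0.3465 = 0.6535

0.6535 bits


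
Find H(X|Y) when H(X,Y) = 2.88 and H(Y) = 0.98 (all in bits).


H(X|Y) = H(X,Y) - H(Y) = 2.88 - 0.98 = 1.9

1.9 bits


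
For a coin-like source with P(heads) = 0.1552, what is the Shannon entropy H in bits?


H = -p*log2(p) - (1-p)*log2(1-p). -0.1552*log2(0.1552) = 0.417146; -0.8448*log2(0.8448) = 0.205555. H = 0.417146 + 0.205555 = 0.6227

0.6227 bits


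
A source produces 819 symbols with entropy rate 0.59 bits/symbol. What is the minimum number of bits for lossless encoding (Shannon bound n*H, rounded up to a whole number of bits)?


Minimum bits >= n * H = 819 * 0.59 = 483.21, rounded up to a whole number of bits = 484

484 bits


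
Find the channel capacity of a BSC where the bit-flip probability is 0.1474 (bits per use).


H(p) = -p*log2(p) - (1-p)*log2(1-p) = -0.1474*log2(0.1474) - 0.8526*log2(0.8526) = 0.407147 + 0.196148 = 0.6033. C = 1 - H(p) = 1 - 0.6033 = 0.3967

0.3967 bits


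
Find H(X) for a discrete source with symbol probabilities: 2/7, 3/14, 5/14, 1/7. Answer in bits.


H = -sum(p_i * log2(p_i)). Terms: -(2/7)*log2(2/7) = 0.516387; -(3/14)*log2(3/14) = 0.476227; -(5/14)*log2(5/14) = 0.530510; -(1/7)*log2(1/7) = 0.401051. H = 0.516387 + 0.476227 + 0.530510 + 0.401051 = 1.9242

1.9242 bits


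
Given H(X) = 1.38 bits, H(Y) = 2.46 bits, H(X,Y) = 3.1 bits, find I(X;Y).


I(X;Y) = H(X) + H(Y) - H(X,Y) = 1.38 + 2.46 - 3.1 = 0.74

0.74 bits


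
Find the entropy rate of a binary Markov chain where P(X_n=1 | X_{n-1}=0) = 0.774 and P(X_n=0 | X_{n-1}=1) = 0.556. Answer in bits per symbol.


Stationary distribution: pi_0 = p10/(p01+p10) = 0.418, pi_1 = 0.582. Entropy rate H' = pi_0*H(p01) + pi_1*H(p10) = 0.418*0.771 + 0.582*0.9909 = 0.899

0.899 bits/symbol


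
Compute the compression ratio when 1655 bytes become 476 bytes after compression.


Ratio = original / compressed = 1655 / 476 = 3.4769

3.4769


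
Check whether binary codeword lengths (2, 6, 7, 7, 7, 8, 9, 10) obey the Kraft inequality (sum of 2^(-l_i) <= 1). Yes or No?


Kraft sum = sum(2^(-l_i)) = 0.2959, need <= 1. Result: satisfied (a binary prefix-free code with these lengths exists)

Yes


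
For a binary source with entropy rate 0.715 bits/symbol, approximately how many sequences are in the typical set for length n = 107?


log2|A_typical| = nH = 107 * 0.715 = 76.505, so |A_typical| ~ 2^76.505 = 1.072e+23

1.072e+23


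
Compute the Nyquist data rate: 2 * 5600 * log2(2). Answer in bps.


Rate = 2 * B * log2(M) = 2 * 5600 * 1.0 = 11200.0

11200.0 bps


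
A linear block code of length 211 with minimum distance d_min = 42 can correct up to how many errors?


Correction capability = floor((d-1)/2) = floor((42-1)/2) = 20

20 errors


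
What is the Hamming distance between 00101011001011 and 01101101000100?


Count differing positions: . ^ . . . ^ ^ . . . ^ ^ ^ ^ = 7 differences

7


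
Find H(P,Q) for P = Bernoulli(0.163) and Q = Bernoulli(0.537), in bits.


H(P,Q) = -p*log2(q) - (1-p)*log2(1-q). -0.163*log2(0.537) = 0.146212; -0.837*log2(0.463) = 0.929837. H(P,Q) = 0.146212 + 0.929837 = 1.076

1.076 bits


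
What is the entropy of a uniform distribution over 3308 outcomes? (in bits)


H = log2(n) = log2(3308) = 11.6917

11.6917 bits


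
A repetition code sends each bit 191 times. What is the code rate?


Rate = k/n = 1/191

1/191


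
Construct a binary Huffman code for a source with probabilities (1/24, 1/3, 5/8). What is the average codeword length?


Huffman construction (repeatedly merge the two least-probable nodes; each merge adds 1 bit to every symbol beneath it): 1/24 + 1/3 = 3/8; 3/8 + 5/8 = 1. Resulting codeword lengths (in the order the probabilities were given): (2, 2, 1). L_avg = sum(p_i * l_i) = 1/24*2 + 1/3*2 + 5/8*1 = 11/8 = 1.375

1.375 bits


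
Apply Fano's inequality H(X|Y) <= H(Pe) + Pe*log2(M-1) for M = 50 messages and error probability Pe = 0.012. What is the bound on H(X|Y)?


H(Pe) = -Pe*log2(Pe) - (1-Pe)*log2(1-Pe) = -0.012*log2(0.012) - 0.988*log2(0.988) = 0.076570 + 0.017208 = 0.0938. Pe*log2(M-1) = 0.012*log2(49) = 0.067377. Bound = H(Pe) + Pe*log2(M-1) = 0.076570 + 0.017208 + 0.067377 = 0.1612

0.1612 bits


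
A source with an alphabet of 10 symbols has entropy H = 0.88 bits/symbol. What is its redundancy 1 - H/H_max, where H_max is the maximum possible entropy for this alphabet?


H_max = log2(K) = log2(10) = 3.3219 bits/symbol. Redundancy = 1 - H/H_max = 1 - 0.88/3.3219 = 1 - 0.2649 = 0.7351

0.7351


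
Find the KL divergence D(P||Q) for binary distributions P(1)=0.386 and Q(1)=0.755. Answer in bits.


KL = p*log2(p/q) + (1-p)*log2((1-p)/(1-q)) = 0.386*log2(0.386/0.755) + 0.614*log2(0.614/0.245) = 0.4402

0.4402 bits


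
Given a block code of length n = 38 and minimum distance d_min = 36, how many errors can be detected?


Detection capability = d_min - 1 = 36 - 1 = 35

35 errors


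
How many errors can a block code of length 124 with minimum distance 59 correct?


Correction capability = floor((d-1)/2) = floor((59-1)/2) = 29

29 errors


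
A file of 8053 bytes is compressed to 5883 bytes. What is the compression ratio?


Ratio = original / compressed = 8053 / 5883 = 1.3689

1.3689


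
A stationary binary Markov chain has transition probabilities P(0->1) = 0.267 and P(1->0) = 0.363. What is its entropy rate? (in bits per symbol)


Stationary distribution: pi_0 = p10/(p01+p10) = 0.5762, pi_1 = 0.4238. Entropy rate H' = pi_0*H(p01) + pi_1*H(p10) = 0.5762*0.8371 + 0.4238*0.9451 = 0.8829

0.8829 bits/symbol


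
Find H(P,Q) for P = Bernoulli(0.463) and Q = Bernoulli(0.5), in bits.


H(P,Q) = -p*log2(q) - (1-p)*log2(1-q). -0.463*log2(0.5) = 0.463000; -0.537*log2(0.5) = 0.537000. H(P,Q) = 0.463000 + 0.537000 = 1.0

1.0 bits


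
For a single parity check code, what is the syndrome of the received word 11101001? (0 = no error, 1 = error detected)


Syndrome = XOR of all bits = 1 XOR 1 XOR 1 XOR 0 XOR 1 XOR 0 XOR 0 XOR 1 = 1

1


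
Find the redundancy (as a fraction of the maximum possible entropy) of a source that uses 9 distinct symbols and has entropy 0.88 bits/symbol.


H_max = log2(K) = log2(9) = 3.1699 bits/symbol. Redundancy = 1 - H/H_max = 1 - 0.88/3.1699 = 1 - 0.2776 = 0.7224

0.7224


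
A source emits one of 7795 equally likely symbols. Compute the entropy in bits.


H = log2(n) = log2(7795) = 12.9283

12.9283 bits


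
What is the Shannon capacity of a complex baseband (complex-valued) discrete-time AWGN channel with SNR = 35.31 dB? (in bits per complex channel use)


SNR_linear = 10^(35.31/10) = 3396.2527; C = log2(1 + SNR_linear) = log2(1 + 3396.2527) = 11.7302

11.7302 bits/channel use


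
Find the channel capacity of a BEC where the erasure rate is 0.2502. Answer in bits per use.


C = 1 - epsilon = 1 - 0.2502 = 0.7498

0.7498 bits


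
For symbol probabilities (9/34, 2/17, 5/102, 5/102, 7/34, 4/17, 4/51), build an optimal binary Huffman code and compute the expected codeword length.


Huffman construction (repeatedly merge the two least-probable nodes; each merge adds 1 bit to every symbol beneath it): 5/102 + 5/102 = 5/51; 4/51 + 5/51 = 3/17; 2/17 + 3/17 = 5/17; 7/34 + 4/17 = 15/34; 9/34 + 5/17 = 19/34; 15/34 + 19/34 = 1. Resulting codeword lengths (in the order the probabilities were given): (2, 3, 5, 5, 2, 2, 4). L_avg = sum(p_i * l_i) = 9/34*2 + 2/17*3 + 5/102*5 + 5/102*5 + 7/34*2 + 4/17*2 + 4/51*4 = 131/51 = 2.5686

2.5686 bits


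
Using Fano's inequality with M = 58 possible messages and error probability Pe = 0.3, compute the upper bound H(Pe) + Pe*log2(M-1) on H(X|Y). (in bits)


H(Pe) = -Pe*log2(Pe) - (1-Pe)*log2(1-Pe) = -0.3*log2(0.3) - 0.7*log2(0.7) = 0.521090 + 0.360201 = 0.8813. Pe*log2(M-1) = 0.3*log2(57) = 1.749867. Bound = H(Pe) + Pe*log2(M-1) = 0.521090 + 0.360201 + 1.749867 = 2.6312

2.6312 bits


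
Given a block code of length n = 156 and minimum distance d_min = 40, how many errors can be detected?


Detection capability = d_min - 1 = 40 - 1 = 39

39 errors


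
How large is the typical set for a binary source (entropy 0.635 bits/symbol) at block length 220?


log2|A_typical| = nH = 220 * 0.635 = 139.7, so |A_typical| ~ 2^139.7 = 1.132e+42

1.132e+42


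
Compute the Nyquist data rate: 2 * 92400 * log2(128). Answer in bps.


Rate = 2 * B * log2(M) = 2 * 92400 * 7.0 = 1293600.0

1293600.0 bps


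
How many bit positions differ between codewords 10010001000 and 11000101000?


Count differing positions: . ^ . ^ . ^ . . . . . = 3 differences

3


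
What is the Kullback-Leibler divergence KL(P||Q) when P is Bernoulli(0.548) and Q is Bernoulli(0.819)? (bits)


KL = p*log2(p/q) + (1-p)*log2((1-p)/(1-q)) = 0.548*log2(0.548/0.819) + 0.452*log2(0.452/0.181) = 0.2791

0.2791 bits


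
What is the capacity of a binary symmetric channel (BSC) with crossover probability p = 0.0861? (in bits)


H(p) = -p*log2(p) - (1-p)*log2(1-p) = -0.0861*log2(0.0861) - 0.9139*log2(0.9139) = 0.304608 + 0.118708 = 0.4233. C = 1 - H(p) = 1 - 0.4233 = 0.5767

0.5767 bits


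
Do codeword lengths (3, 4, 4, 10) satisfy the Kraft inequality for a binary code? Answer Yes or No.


Kraft sum = sum(2^(-l_i)) = 0.251, need <= 1. Result: satisfied (a binary prefix-free code with these lengths exists)

Yes


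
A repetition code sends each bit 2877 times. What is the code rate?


Rate = k/n = 1/2877

1/2877


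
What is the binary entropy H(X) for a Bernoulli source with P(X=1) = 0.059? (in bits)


H = -p*log2(p) - (1-p)*log2(1-p). -0.059*log2(0.059) = 0.240905; -0.941*log2(0.941) = 0.082557. H = 0.240905 + 0.082557 = 0.3235

0.3235 bits


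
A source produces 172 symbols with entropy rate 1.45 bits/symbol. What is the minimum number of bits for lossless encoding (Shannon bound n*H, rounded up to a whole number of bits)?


Minimum bits >= n * H = 172 * 1.45 = 249.4, rounded up to a whole number of bits = 250

250 bits


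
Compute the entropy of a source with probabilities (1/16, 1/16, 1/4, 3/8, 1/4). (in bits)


H = -sum(p_i * log2(p_i)). Terms: -(1/16)*log2(1/16) = 0.250000; -(1/16)*log2(1/16) = 0.250000; -(1/4)*log2(1/4) = 0.500000; -(3/8)*log2(3/8) = 0.530639; -(1/4)*log2(1/4) = 0.500000. H = 0.250000 + 0.250000 + 0.500000 + 0.530639 + 0.500000 = 2.0306

2.0306 bits


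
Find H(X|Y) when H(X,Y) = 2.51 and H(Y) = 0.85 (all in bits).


H(X|Y) = H(X,Y) - H(Y) = 2.51 - 0.85 = 1.66

1.66 bits


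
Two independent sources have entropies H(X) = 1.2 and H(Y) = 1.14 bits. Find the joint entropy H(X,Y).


For independent variables, H(X,Y) = H(X) + H(Y) = 1.2 + 1.14 = 2.34

2.34 bits


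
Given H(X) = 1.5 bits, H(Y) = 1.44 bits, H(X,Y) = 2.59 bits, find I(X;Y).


I(X;Y) = H(X) + H(Y) - H(X,Y) = 1.5 + 1.44 - 2.59 = 0.35

0.35 bits


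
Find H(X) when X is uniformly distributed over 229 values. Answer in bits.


H = log2(n) = log2(229) = 7.8392

7.8392 bits


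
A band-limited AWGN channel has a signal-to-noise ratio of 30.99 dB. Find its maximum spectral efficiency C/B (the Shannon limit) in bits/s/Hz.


SNR_linear = 10^(30.99/10) = 1256.03; C/B = log2(1 + SNR_linear) = log2(1 + 1256.03) = 10.2958

10.2958 bits/s/Hz


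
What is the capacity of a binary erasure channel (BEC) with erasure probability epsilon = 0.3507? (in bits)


C = 1 - epsilon = 1 - 0.3507 = 0.6493

0.6493 bits


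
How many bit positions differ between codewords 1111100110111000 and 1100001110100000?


Count differing positions: . . ^ ^ ^ . ^ . . . . ^ ^ . . . = 6 differences

6


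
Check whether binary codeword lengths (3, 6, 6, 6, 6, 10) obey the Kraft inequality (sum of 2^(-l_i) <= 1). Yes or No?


Kraft sum = sum(2^(-l_i)) = 0.1885, need <= 1. Result: satisfied (a binary prefix-free code with these lengths exists)

Yes


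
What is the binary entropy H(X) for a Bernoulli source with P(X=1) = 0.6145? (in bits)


H = -p*log2(p) - (1-p)*log2(1-p). -0.6145*log2(0.6145) = 0.431696; -0.3855*log2(0.3855) = 0.530139. H = 0.431696 + 0.530139 = 0.9618

0.9618 bits


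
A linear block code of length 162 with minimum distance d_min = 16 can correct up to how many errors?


Correction capability = floor((d-1)/2) = floor((16-1)/2) = 7

7 errors


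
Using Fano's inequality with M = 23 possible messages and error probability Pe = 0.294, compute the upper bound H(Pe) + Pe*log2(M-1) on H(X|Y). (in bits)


H(Pe) = -Pe*log2(Pe) - (1-Pe)*log2(1-Pe) = -0.294*log2(0.294) - 0.706*log2(0.706) = 0.519237 + 0.354595 = 0.8738. Pe*log2(M-1) = 0.294*log2(22) = 1.311073. Bound = H(Pe) + Pe*log2(M-1) = 0.519237 + 0.354595 + 1.311073 = 2.1849

2.1849 bits


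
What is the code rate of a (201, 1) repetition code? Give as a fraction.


Rate = k/n = 1/201

1/201


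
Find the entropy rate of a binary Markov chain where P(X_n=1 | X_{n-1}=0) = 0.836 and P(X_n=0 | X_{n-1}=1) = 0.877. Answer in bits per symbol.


Stationary distribution: pi_0 = p10/(p01+p10) = 0.512, pi_1 = 0.488. Entropy rate H' = pi_0*H(p01) + pi_1*H(p10) = 0.512*0.6438 + 0.488*0.5379 = 0.5921

0.5921 bits/symbol


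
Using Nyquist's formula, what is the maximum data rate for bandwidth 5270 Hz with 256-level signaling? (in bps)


Rate = 2 * B * log2(M) = 2 * 5270 * 8.0 = 84320.0

84320.0 bps


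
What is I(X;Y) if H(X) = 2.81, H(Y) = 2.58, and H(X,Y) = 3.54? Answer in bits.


I(X;Y) = H(X) + H(Y) - H(X,Y) = 2.81 + 2.58 - 3.54 = 1.85

1.85 bits


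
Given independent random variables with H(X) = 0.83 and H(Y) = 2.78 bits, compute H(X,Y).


For independent variables, H(X,Y) = H(X) + H(Y) = 0.83 + 2.78 = 3.61

3.61 bits


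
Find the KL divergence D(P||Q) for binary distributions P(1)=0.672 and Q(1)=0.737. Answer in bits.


KL = p*log2(p/q) + (1-p)*log2((1-p)/(1-q)) = 0.672*log2(0.672/0.737) + 0.328*log2(0.328/0.263) = 0.015

0.015 bits


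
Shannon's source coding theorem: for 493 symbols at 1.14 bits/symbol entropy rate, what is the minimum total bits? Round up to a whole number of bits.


Minimum bits >= n * H = 493 * 1.14 = 562.02, rounded up to a whole number of bits = 563

563 bits


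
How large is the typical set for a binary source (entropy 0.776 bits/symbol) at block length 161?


log2|A_typical| = nH = 161 * 0.776 = 124.936, so |A_typical| ~ 2^124.936 = 4.069e+37

4.069e+37


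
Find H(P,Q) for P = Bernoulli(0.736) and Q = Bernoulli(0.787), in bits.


H(P,Q) = -p*log2(q) - (1-p)*log2(1-q). -0.736*log2(0.787) = 0.254335; -0.264*log2(0.213) = 0.589004. H(P,Q) = 0.254335 + 0.589004 = 0.8433

0.8433 bits


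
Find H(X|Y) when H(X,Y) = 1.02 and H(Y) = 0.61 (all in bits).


H(X|Y) = H(X,Y) - H(Y) = 1.02 - 0.61 = 0.41

0.41 bits


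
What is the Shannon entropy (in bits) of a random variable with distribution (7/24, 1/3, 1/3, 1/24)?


H = -sum(p_i * log2(p_i)). Terms: -(7/24)*log2(7/24) = 0.518469; -(1/3)*log2(1/3) = 0.528321; -(1/3)*log2(1/3) = 0.528321; -(1/24)*log2(1/24) = 0.191040. H = 0.518469 + 0.528321 + 0.528321 + 0.191040 = 1.7662

1.7662 bits


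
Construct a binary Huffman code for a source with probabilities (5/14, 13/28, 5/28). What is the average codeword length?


Huffman construction (repeatedly merge the two least-probable nodes; each merge adds 1 bit to every symbol beneath it): 5/28 + 5/14 = 15/28; 13/28 + 15/28 = 1. Resulting codeword lengths (in the order the probabilities were given): (2, 1, 2). L_avg = sum(p_i * l_i) = 5/14*2 + 13/28*1 + 5/28*2 = 43/28 = 1.5357

1.5357 bits


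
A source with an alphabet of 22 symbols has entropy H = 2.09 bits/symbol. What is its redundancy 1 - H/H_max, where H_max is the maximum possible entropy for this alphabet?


H_max = log2(K) = log2(22) = 4.4594 bits/symbol. Redundancy = 1 - H/H_max = 1 - 2.09/4.4594 = 1 - 0.4687 = 0.5313

0.5313


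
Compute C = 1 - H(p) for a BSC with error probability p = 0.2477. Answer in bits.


H(p) = -p*log2(p) - (1-p)*log2(1-p) = -0.2477*log2(0.2477) - 0.7523*log2(0.7523) = 0.498703 + 0.308909 = 0.8076. C = 1 - H(p) = 1 - 0.8076 = 0.1924

0.1924 bits


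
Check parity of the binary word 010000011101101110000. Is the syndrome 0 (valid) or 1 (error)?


Syndrome = XOR of all bits = 0 XOR 1 XOR 0 XOR 0 XOR 0 XOR 0 XOR 0 XOR 1 XOR 1 XOR 1 XOR 0 XOR 1 XOR 1 XOR 0 XOR 1 XOR 1 XOR 1 XOR 0 XOR 0 XOR 0 XOR 0 = 1

1


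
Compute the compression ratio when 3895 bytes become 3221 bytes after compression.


Ratio = original / compressed = 3895 / 3221 = 1.2093

1.2093


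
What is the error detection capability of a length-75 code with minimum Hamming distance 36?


Detection capability = d_min - 1 = 36 - 1 = 35

35 errors


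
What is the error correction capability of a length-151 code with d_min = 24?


Correction capability = floor((d-1)/2) = floor((24-1)/2) = 11

11 errors


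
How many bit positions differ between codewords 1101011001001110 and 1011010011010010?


Count differing positions: . ^ ^ . . . ^ . ^ . . ^ ^ ^ . . = 7 differences

7


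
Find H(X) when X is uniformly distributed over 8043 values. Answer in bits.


H = log2(n) = log2(8043) = 12.9735

12.9735 bits


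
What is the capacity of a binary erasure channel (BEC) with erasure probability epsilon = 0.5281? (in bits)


C = 1 - epsilon = 1 - 0.5281 = 0.4719

0.4719 bits


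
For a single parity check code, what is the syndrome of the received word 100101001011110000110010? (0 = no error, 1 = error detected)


Syndrome = XOR of all bits = 1 XOR 0 XOR 0 XOR 1 XOR 0 XOR 1 XOR 0 XOR 0 XOR 1 XOR 0 XOR 1 XOR 1 XOR 1 XOR 1 XOR 0 XOR 0 XOR 0 XOR 0 XOR 1 XOR 1 XOR 0 XOR 0 XOR 1 XOR 0 = 1

1


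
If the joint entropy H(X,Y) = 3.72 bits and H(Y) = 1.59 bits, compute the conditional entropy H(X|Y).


H(X|Y) = H(X,Y) - H(Y) = 3.72 - 1.59 = 2.13

2.13 bits


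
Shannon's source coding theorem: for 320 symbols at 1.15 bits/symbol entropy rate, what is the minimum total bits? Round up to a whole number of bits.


Minimum bits >= n * H = 320 * 1.15 = 368.0, rounded up to a whole number of bits = 368

368 bits


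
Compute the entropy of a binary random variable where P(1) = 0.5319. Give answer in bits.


H = -p*log2(p) - (1-p)*log2(1-p). -0.5319*log2(0.5319) = 0.484440; -0.4681*log2(0.4681) = 0.512622. H = 0.484440 + 0.512622 = 0.9971

0.9971 bits


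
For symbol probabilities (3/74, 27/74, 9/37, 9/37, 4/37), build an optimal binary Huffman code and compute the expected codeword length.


Huffman construction (repeatedly merge the two least-probable nodes; each merge adds 1 bit to every symbol beneath it): 3/74 + 4/37 = 11/74; 11/74 + 9/37 = 29/74; 9/37 + 27/74 = 45/74; 29/74 + 45/74 = 1. Resulting codeword lengths (in the order the probabilities were given): (3, 2, 2, 2, 3). L_avg = sum(p_i * l_i) = 3/74*3 + 27/74*2 + 9/37*2 + 9/37*2 + 4/37*3 = 159/74 = 2.1486

2.1486 bits
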